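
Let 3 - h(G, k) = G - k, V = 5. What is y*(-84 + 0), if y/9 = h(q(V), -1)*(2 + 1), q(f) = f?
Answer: 6804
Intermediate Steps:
h(G, k) = 3 + k - G (h(G, k) = 3 - (G - k) = 3 + (k - G) = 3 + k - G)
y = -81 (y = 9*((3 - 1 - 1*5)*(2 + 1)) = 9*((3 - 1 - 5)*3) = 9*(-3*3) = 9*(-9) = -81)
y*(-84 + 0) = -81*(-84 + 0) = -81*(-84) = 6804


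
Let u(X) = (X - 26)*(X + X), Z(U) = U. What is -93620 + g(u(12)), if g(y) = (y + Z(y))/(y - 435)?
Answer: -24060116/257 ≈ -93619.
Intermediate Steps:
u(X) = 2*X*(-26 + X) (u(X) = (-26 + X)*(2*X) = 2*X*(-26 + X))
g(y) = 2*y/(-435 + y) (g(y) = (y + y)/(y - 435) = (2*y)/(-435 + y) = 2*y/(-435 + y))
-93620 + g(u(12)) = -93620 + 2*(2*12*(-26 + 12))/(-435 + 2*12*(-26 + 12)) = -93620 + 2*(2*12*(-14))/(-435 + 2*12*(-14)) = -93620 + 2*(-336)/(-435 - 336) = -93620 + 2*(-336)/(-771) = -93620 + 2*(-336)*(-1/771) = -93620 + 224/257 = -24060116/257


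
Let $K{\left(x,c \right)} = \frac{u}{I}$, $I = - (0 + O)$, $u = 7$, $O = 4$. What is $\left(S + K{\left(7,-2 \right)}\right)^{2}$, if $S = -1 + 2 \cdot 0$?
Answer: $\frac{121}{16} \approx 7.5625$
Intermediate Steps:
$I = -4$ ($I = - (0 + 4) = \left(-1\right) 4 = -4$)
$K{\left(x,c \right)} = - \frac{7}{4}$ ($K{\left(x,c \right)} = \frac{7}{-4} = 7 \left(- \frac{1}{4}\right) = - \frac{7}{4}$)
$S = -1$ ($S = -1 + 0 = -1$)
$\left(S + K{\left(7,-2 \right)}\right)^{2} = \left(-1 - \frac{7}{4}\right)^{2} = \left(- \frac{11}{4}\right)^{2} = \frac{121}{16}$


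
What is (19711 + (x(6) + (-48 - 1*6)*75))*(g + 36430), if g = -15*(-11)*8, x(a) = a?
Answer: 591429250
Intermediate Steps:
g = 1320 (g = 165*8 = 1320)
(19711 + (x(6) + (-48 - 1*6)*75))*(g + 36430) = (19711 + (6 + (-48 - 1*6)*75))*(1320 + 36430) = (19711 + (6 + (-48 - 6)*75))*37750 = (19711 + (6 - 54*75))*37750 = (19711 + (6 - 4050))*37750 = (19711 - 4044)*37750 = 15667*37750 = 591429250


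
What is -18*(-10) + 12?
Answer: 192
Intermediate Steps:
-18*(-10) + 12 = 180 + 12 = 192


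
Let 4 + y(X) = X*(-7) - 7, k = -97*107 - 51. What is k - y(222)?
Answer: -8865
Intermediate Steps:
k = -10430 (k = -10379 - 51 = -10430)
y(X) = -11 - 7*X (y(X) = -4 + (X*(-7) - 7) = -4 + (-7*X - 7) = -4 + (-7 - 7*X) = -11 - 7*X)
k - y(222) = -10430 - (-11 - 7*222) = -10430 - (-11 - 1554) = -10430 - 1*(-1565) = -10430 + 1565 = -8865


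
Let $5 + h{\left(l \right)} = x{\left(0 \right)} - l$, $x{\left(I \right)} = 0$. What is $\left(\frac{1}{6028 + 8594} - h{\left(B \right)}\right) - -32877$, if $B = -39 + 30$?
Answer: $\frac{480669007}{14622} \approx 32873.0$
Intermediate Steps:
$B = -9$
$h{\left(l \right)} = -5 - l$ ($h{\left(l \right)} = -5 + \left(0 - l\right) = -5 - l$)
$\left(\frac{1}{6028 + 8594} - h{\left(B \right)}\right) - -32877 = \left(\frac{1}{6028 + 8594} - \left(-5 - -9\right)\right) - -32877 = \left(\frac{1}{14622} - \left(-5 + 9\right)\right) + 32877 = \left(\frac{1}{14622} - 4\right) + 32877 = - \frac{58487}{14622} + 32877 = \frac{480669007}{14622}$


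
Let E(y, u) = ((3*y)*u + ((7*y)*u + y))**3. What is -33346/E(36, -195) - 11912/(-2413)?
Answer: 2057300391552774413/416744950026843936 ≈ 4.9366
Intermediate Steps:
E(y, u) = (y + 10*u*y)**3 (E(y, u) = (3*u*y + (7*u*y + y))**3 = (3*u*y + (y + 7*u*y))**3 = (y + 10*u*y)**3)
-33346/E(36, -195) - 11912/(-2413) = -33346*1/(46656*(1 + 10*(-195))**3) - 11912/(-2413) = -33346*1/(46656*(1 - 1950)**3) - 11912*(-1/2413) = -33346/(46656*(-1949)**3) + 11912/2413 = -33346/(46656*(-7403473349)) + 11912/2413 = -33346/(-345416452570944) + 11912/2413 = -33346*(-1/345416452570944) + 11912/2413 = 16673/172708226285472 + 11912/2413 = 2057300391552774413/416744950026843936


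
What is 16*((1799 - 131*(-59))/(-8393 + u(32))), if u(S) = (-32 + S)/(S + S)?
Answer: -152448/8393 ≈ -18.164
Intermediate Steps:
u(S) = (-32 + S)/(2*S) (u(S) = (-32 + S)/((2*S)) = (-32 + S)*(1/(2*S)) = (-32 + S)/(2*S))
16*((1799 - 131*(-59))/(-8393 + u(32))) = 16*((1799 - 131*(-59))/(-8393 + (½)*(-32 + 32)/32)) = 16*((1799 + 7729)/(-8393 + (½)*(1/32)*0)) = 16*(9528/(-8393 + 0)) = 16*(9528/(-8393)) = 16*(9528*(-1/8393)) = 16*(-9528/8393) = -152448/8393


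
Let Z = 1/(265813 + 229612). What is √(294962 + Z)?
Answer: √2895888903580267/99085 ≈ 543.10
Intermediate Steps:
Z = 1/495425 ≈ 2.0185e-6
√(294962 + Z) = √(294962 + 1/495425) = √(146131548851/495425) = √2895888903580267/99085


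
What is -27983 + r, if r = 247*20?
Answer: -23043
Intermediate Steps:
r = 4940
-27983 + r = -27983 + 4940 = -23043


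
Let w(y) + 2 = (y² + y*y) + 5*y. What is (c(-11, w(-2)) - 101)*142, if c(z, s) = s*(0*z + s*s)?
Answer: -23430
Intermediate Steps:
w(y) = -2 + 2*y² + 5*y (w(y) = -2 + ((y² + y*y) + 5*y) = -2 + ((y² + y²) + 5*y) = -2 + (2*y² + 5*y) = -2 + 2*y² + 5*y)
c(z, s) = s³ (c(z, s) = s*(0 + s²) = s*s² = s³)
(c(-11, w(-2)) - 101)*142 = ((-2 + 2*(-2)² + 5*(-2))³ - 101)*142 = ((-2 + 2*4 - 10)³ - 101)*142 = ((-2 + 8 - 10)³ - 101)*142 = ((-4)³ - 101)*142 = (-64 - 101)*142 = -165*142 = -23430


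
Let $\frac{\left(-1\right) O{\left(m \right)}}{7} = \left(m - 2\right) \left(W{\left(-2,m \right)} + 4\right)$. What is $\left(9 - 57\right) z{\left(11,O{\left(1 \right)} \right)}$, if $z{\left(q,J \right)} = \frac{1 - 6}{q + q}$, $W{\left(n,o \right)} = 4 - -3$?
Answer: $\frac{120}{11} \approx 10.909$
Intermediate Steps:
$W{\left(n,o \right)} = 7$ ($W{\left(n,o \right)} = 4 + 3 = 7$)
$O{\left(m \right)} = 154 - 77 m$ ($O{\left(m \right)} = - 7 \left(m - 2\right) \left(7 + 4\right) = - 7 \left(-2 + m\right) 11 = - 7 \left(-22 + 11 m\right) = 154 - 77 m$)
$z{\left(q,J \right)} = - \frac{5}{2 q}$
$\left(9 - 57\right) z{\left(11,O{\left(1 \right)} \right)} = \left(9 - 57\right) \left(- \frac{5}{2 \cdot 11}\right) = - 48 \left(\left(- \frac{5}{2}\right) \frac{1}{11}\right) = \left(-48\right) \left(- \frac{5}{22}\right) = \frac{120}{11}$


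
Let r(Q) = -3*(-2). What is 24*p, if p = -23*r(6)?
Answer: -3312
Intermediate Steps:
r(Q) = 6
p = -138 (p = -23*6 = -138)
24*p = 24*(-138) = -3312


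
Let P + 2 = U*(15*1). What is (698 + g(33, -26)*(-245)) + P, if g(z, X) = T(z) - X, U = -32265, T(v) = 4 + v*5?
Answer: -531054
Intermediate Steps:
T(v) = 4 + 5*v
P = -483977 (P = -2 - 483975 = -483977)
g(z, X) = 4 - X + 5*z (g(z, X) = (4 + 5*z) - X = 4 - X + 5*z)
(698 + g(33, -26)*(-245)) + P = (698 + (4 - 1*(-26) + 5*33)*(-245)) - 483977 = (698 + (4 + 26 + 165)*(-245)) - 483977 = (698 + 195*(-245)) - 483977 = (698 - 47775) - 483977 = -47077 - 483977 = -531054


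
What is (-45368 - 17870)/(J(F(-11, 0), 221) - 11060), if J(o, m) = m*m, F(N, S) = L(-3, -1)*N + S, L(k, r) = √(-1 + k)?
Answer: -63238/37781 ≈ -1.6738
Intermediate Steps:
F(N, S) = S + 2*I*N (F(N, S) = √(-1 - 3)*N + S = √(-4)*N + S = (2*I)*N + S = 2*I*N + S = S + 2*I*N)
J(o, m) = m²
(-45368 - 17870)/(J(F(-11, 0), 221) - 11060) = (-45368 - 17870)/(221² - 11060) = -63238/(48841 - 11060) = -63238/37781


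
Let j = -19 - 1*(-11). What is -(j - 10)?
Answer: 18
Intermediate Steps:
j = -8 (j = -19 + 11 = -8)
-(j - 10) = -(-8 - 10) = -1*(-18) = 18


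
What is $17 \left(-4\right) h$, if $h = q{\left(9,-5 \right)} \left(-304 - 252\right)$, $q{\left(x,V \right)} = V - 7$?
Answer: $-453696$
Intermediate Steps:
$q{\left(x,V \right)} = -7 + V$
$h = 6672$ ($h = \left(-7 - 5\right) \left(-304 - 252\right) = \left(-12\right) \left(-556\right) = 6672$)
$17 \left(-4\right) h = 17 \left(-4\right) 6672 = \left(-68\right) 6672 = -453696$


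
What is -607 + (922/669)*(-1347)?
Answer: -549339/223 ≈ -2463.4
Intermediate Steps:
-607 + (922/669)*(-1347) = -607 - 413978/223 = -549339/223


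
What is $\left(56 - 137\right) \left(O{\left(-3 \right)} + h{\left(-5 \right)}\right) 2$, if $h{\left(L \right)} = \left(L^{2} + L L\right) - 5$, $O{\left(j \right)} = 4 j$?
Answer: $-5346$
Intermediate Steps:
$h{\left(L \right)} = -5 + 2 L^{2}$ ($h{\left(L \right)} = \left(L^{2} + L^{2}\right) - 5 = 2 L^{2} - 5 = -5 + 2 L^{2}$)
$\left(56 - 137\right) \left(O{\left(-3 \right)} + h{\left(-5 \right)}\right) 2 = \left(56 - 137\right) \left(4 \left(-3\right) - \left(5 - 2 \left(-5\right)^{2}\right)\right) 2 = - 81 \left(-12 + \left(-5 + 2 \cdot 25\right)\right) 2 = - 81 \left(-12 + \left(-5 + 50\right)\right) 2 = - 81 \left(-12 + 45\right) 2 = - 81 \cdot 33 \cdot 2 = \left(-81\right) 66 = -5346$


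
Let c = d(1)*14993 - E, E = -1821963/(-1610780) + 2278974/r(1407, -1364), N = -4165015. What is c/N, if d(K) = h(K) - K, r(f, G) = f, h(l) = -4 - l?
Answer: 69183791069447/3146484822137300 ≈ 0.021988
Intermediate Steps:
d(K) = -4 - 2*K (d(K) = (-4 - K) - K = -4 - 2*K)
E = 1224496413887/755455820 (E = -1821963/(-1610780) + 2278974/1407 = -1821963*(-1/1610780) + 2278974*(1/1407) = 1821963/1610780 + 759658/469 = 1224496413887/755455820 ≈ 1620.9)
c = -69183791069447/755455820 (c = (-4 - 2*1)*14993 - 1*1224496413887/755455820 = (-4 - 2)*14993 - 1224496413887/755455820 = -6*14993 - 1224496413887/755455820 = -89958 - 1224496413887/755455820 = -69183791069447/755455820 ≈ -91579.)
c/N = -69183791069447/755455820/(-4165015) = -69183791069447/755455820*(-1/4165015) = 69183791069447/3146484822137300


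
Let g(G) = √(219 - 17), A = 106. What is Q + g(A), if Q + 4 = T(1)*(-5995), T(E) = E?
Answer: -5999 + √202 ≈ -5984.8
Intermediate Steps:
g(G) = √202
Q = -5999 (Q = -4 + 1*(-5995) = -4 - 5995 = -5999)
Q + g(A) = -5999 + √202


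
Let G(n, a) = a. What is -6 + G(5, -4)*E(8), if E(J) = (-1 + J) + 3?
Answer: -46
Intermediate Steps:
E(J) = 2 + J
-6 + G(5, -4)*E(8) = -6 - 4*(2 + 8) = -6 - 4*10 = -6 - 40 = -46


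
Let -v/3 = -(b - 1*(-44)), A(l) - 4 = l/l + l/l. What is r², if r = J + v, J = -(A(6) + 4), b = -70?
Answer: 7744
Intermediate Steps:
A(l) = 6 (A(l) = 4 + (l/l + l/l) = 4 + (1 + 1) = 4 + 2 = 6)
J = -10 (J = -(6 + 4) = -1*10 = -10)
v = -78 (v = -(-3)*(-70 - 1*(-44)) = -(-3)*(-70 + 44) = -(-3)*(-26) = -3*26 = -78)
r = -88 (r = -10 - 78 = -88)
r² = (-88)² = 7744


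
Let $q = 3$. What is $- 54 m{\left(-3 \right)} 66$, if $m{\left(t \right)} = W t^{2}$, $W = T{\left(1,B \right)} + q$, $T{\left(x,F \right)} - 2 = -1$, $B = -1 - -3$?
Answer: $-128304$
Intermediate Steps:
$B = 2$ ($B = -1 + 3 = 2$)
$T{\left(x,F \right)} = 1$ ($T{\left(x,F \right)} = 2 - 1 = 1$)
$W = 4$ ($W = 1 + 3 = 4$)
$m{\left(t \right)} = 4 t^{2}$
$- 54 m{\left(-3 \right)} 66 = - 54 \cdot 4 \left(-3\right)^{2} \cdot 66 = - 54 \cdot 4 \cdot 9 \cdot 66 = \left(-54\right) 36 \cdot 66 = \left(-1944\right) 66 = -128304$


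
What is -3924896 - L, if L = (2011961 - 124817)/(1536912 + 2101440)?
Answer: -595006462439/151598 ≈ -3.9249e+6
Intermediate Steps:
L = 78631/151598 (L = 1887144/3638352 = 1887144*(1/3638352) = 78631/151598 ≈ 0.51868)
-3924896 - L = -3924896 - 1*78631/151598 = -3924896 - 78631/151598 = -595006462439/151598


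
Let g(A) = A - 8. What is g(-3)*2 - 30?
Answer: -52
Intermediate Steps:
g(A) = -8 + A
g(-3)*2 - 30 = (-8 - 3)*2 - 30 = -11*2 - 30 = -22 - 30 = -52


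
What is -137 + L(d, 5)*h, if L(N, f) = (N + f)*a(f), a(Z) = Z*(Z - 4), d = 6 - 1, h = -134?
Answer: -6837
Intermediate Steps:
d = 5
a(Z) = Z*(-4 + Z)
L(N, f) = f*(-4 + f)*(N + f) (L(N, f) = (N + f)*(f*(-4 + f)) = f*(-4 + f)*(N + f))
-137 + L(d, 5)*h = -137 + (5*(-4 + 5)*(5 + 5))*(-134) = -137 + (5*1*10)*(-134) = -137 + 50*(-134) = -137 - 6700 = -6837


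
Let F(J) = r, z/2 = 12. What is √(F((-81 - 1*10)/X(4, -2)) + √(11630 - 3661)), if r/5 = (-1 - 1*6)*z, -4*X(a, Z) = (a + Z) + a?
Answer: √(-840 + √7969) ≈ 27.399*I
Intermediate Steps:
z = 24 (z = 2*12 = 24)
X(a, Z) = -a/2 - Z/4 (X(a, Z) = -((a + Z) + a)/4 = -((Z + a) + a)/4 = -(Z + 2*a)/4 = -a/2 - Z/4)
r = -840 (r = 5*((-1 - 1*6)*24) = 5*((-1 - 6)*24) = 5*(-7*24) = 5*(-168) = -840)
F(J) = -840
√(F((-81 - 1*10)/X(4, -2)) + √(11630 - 3661)) = √(-840 + √(11630 - 3661)) = √(-840 + √7969)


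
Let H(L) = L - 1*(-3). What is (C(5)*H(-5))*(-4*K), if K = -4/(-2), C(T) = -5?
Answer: -80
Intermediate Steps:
H(L) = 3 + L (H(L) = L + 3 = 3 + L)
K = 2 (K = -4*(-1/2) = 2)
(C(5)*H(-5))*(-4*K) = (-5*(3 - 5))*(-4*2) = -5*(-2)*(-8) = 10*(-8) = -80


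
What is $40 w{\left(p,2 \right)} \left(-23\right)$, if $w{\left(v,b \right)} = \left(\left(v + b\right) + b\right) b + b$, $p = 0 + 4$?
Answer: $-16560$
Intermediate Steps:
$p = 4$
$w{\left(v,b \right)} = b + b \left(v + 2 b\right)$ ($w{\left(v,b \right)} = \left(\left(b + v\right) + b\right) b + b = \left(v + 2 b\right) b + b = b \left(v + 2 b\right) + b = b + b \left(v + 2 b\right)$)
$40 w{\left(p,2 \right)} \left(-23\right) = 40 \cdot 2 \left(1 + 4 + 2 \cdot 2\right) \left(-23\right) = 40 \cdot 2 \left(1 + 4 + 4\right) \left(-23\right) = 40 \cdot 2 \cdot 9 \left(-23\right) = 40 \cdot 18 \left(-23\right) = 720 \left(-23\right) = -16560$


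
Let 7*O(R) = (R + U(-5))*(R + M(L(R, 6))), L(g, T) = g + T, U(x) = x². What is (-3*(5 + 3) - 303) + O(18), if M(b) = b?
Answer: -69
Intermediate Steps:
L(g, T) = T + g
O(R) = (6 + 2*R)*(25 + R)/7 (O(R) = ((R + (-5)²)*(R + (6 + R)))/7 = ((R + 25)*(6 + 2*R))/7 = ((25 + R)*(6 + 2*R))/7 = ((6 + 2*R)*(25 + R))/7 = (6 + 2*R)*(25 + R)/7)
(-3*(5 + 3) - 303) + O(18) = (-3*(5 + 3) - 303) + (150/7 + 8*18 + (2/7)*18²) = (-3*8 - 303) + (150/7 + 144 + (2/7)*324) = (-24 - 303) + (150/7 + 144 + 648/7) = -327 + 258 = -69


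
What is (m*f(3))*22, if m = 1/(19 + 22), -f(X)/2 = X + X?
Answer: -264/41 ≈ -6.4390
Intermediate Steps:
f(X) = -4*X (f(X) = -2*(X + X) = -4*X)
m = 1/41 ≈ 0.024390
(m*f(3))*22 = ((-4*3)/41)*22 = ((1/41)*(-12))*22 = -12/41*22 = -264/41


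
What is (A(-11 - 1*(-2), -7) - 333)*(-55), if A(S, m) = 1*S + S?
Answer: 19305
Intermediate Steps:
A(S, m) = 2*S (A(S, m) = S + S = 2*S)
(A(-11 - 1*(-2), -7) - 333)*(-55) = (2*(-11 - 1*(-2)) - 333)*(-55) = (2*(-11 + 2) - 333)*(-55) = (2*(-9) - 333)*(-55) = (-18 - 333)*(-55) = -351*(-55) = 19305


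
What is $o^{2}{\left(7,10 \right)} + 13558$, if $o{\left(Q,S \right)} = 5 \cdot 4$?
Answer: $13958$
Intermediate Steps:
$o{\left(Q,S \right)} = 20$
$o^{2}{\left(7,10 \right)} + 13558 = 20^{2} + 13558 = 400 + 13558 = 13958$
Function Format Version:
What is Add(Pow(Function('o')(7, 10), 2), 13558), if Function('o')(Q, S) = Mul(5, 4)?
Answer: 13958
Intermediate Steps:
Function('o')(Q, S) = 20
Add(Pow(Function('o')(7, 10), 2), 13558) = Add(Pow(20, 2), 13558) = Add(400, 13558) = 13958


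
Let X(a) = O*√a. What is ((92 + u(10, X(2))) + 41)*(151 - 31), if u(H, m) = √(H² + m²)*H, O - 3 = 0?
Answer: 15960 + 1200*√118 ≈ 28995.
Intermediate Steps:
O = 3 (O = 3 + 0 = 3)
X(a) = 3*√a
u(H, m) = H*√(H² + m²)
((92 + u(10, X(2))) + 41)*(151 - 31) = ((92 + 10*√(10² + (3*√2)²)) + 41)*(151 - 31) = ((92 + 10*√(100 + 18)) + 41)*120 = ((92 + 10*√118) + 41)*120 = (133 + 10*√118)*120 = 15960 + 1200*√118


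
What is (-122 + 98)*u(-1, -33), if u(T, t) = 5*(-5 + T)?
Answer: 720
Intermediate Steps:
u(T, t) = -25 + 5*T
(-122 + 98)*u(-1, -33) = (-122 + 98)*(-25 + 5*(-1)) = -24*(-25 - 5) = -24*(-30) = 720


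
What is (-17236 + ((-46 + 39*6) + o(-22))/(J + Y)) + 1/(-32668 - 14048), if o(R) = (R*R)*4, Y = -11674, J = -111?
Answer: -9489345598729/550548060 ≈ -17236.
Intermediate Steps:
o(R) = 4*R**2 (o(R) = R**2*4 = 4*R**2)
(-17236 + ((-46 + 39*6) + o(-22))/(J + Y)) + 1/(-32668 - 14048) = (-17236 + ((-46 + 39*6) + 4*(-22)**2)/(-111 - 11674)) + 1/(-32668 - 14048) = (-17236 + ((-46 + 234) + 4*484)/(-11785)) + 1/(-46716) = (-17236 + (188 + 1936)*(-1/11785)) - 1/46716 = (-17236 + 2124*(-1/11785)) - 1/46716 = (-17236 - 2124/11785) - 1/46716 = -203128384/11785 - 1/46716 = -9489345598729/550548060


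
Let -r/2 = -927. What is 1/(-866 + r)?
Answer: 1/988 ≈ 0.0010121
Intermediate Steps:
r = 1854 (r = -2*(-927) = 1854)
1/(-866 + r) = 1/(-866 + 1854) = 1/988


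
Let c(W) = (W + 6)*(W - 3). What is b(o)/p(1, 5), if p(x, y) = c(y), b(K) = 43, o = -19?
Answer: 43/22 ≈ 1.9545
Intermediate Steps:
c(W) = (-3 + W)*(6 + W) (c(W) = (6 + W)*(-3 + W) = (-3 + W)*(6 + W))
p(x, y) = -18 + y**2 + 3*y
b(o)/p(1, 5) = 43/(-18 + 5**2 + 3*5) = 43/(-18 + 25 + 15) = 43/22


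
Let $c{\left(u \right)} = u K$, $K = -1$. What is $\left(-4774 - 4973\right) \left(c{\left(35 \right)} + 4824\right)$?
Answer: $-46678383$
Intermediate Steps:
$c{\left(u \right)} = - u$ ($c{\left(u \right)} = u \left(-1\right) = - u$)
$\left(-4774 - 4973\right) \left(c{\left(35 \right)} + 4824\right) = \left(-4774 - 4973\right) \left(\left(-1\right) 35 + 4824\right) = - 9747 \left(-35 + 4824\right) = \left(-9747\right) 4789 = -46678383$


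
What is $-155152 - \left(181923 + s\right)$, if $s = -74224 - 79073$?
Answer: $-183778$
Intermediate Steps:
$s = -153297$ ($s = -74224 - 79073 = -153297$)
$-155152 - \left(181923 + s\right) = -155152 - \left(181923 - 153297\right) = -155152 - 28626 = -183778$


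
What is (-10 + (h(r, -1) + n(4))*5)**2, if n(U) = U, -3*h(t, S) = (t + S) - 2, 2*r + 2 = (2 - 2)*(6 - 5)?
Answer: 2500/9 ≈ 277.78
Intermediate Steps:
r = -1 (r = -1 + ((2 - 2)*(6 - 5))/2 = -1 + (0*1)/2 = -1 + (1/2)*0 = -1 + 0 = -1)
h(t, S) = 2/3 - S/3 - t/3 (h(t, S) = -((t + S) - 2)/3 = -((S + t) - 2)/3 = -(-2 + S + t)/3 = 2/3 - S/3 - t/3)
(-10 + (h(r, -1) + n(4))*5)**2 = (-10 + ((2/3 - 1/3*(-1) - 1/3*(-1)) + 4)*5)**2 = (-10 + ((2/3 + 1/3 + 1/3) + 4)*5)**2 = (-10 + (4/3 + 4)*5)**2 = (-10 + (16/3)*5)**2 = (-10 + 80/3)**2 = (50/3)**2 = 2500/9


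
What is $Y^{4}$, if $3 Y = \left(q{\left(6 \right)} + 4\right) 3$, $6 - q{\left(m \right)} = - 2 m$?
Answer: $234256$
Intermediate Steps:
$q{\left(m \right)} = 6 + 2 m$ ($q{\left(m \right)} = 6 - - 2 m = 6 + 2 m$)
$Y = 22$ ($Y = \frac{\left(\left(6 + 2 \cdot 6\right) + 4\right) 3}{3} = \frac{\left(\left(6 + 12\right) + 4\right) 3}{3} = \frac{\left(18 + 4\right) 3}{3} = \frac{22 \cdot 3}{3} = \frac{1}{3} \cdot 66 = 22$)
$Y^{4} = 22^{4} = 234256$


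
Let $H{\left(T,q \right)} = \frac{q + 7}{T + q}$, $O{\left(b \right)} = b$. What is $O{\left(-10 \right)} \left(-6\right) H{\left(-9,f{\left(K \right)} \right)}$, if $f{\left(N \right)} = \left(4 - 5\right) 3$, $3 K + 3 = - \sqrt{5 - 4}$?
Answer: $-20$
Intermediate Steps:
$K = - \frac{4}{3}$ ($K = -1 + \frac{\left(-1\right) \sqrt{5 - 4}}{3} = -1 + \frac{\left(-1\right) \sqrt{1}}{3} = -1 + \frac{\left(-1\right) 1}{3} = -1 + \frac{1}{3} \left(-1\right) = -1 - \frac{1}{3} = - \frac{4}{3} \approx -1.3333$)
$f{\left(N \right)} = -3$ ($f{\left(N \right)} = \left(-1\right) 3 = -3$)
$H{\left(T,q \right)} = \frac{7 + q}{T + q}$
$O{\left(-10 \right)} \left(-6\right) H{\left(-9,f{\left(K \right)} \right)} = \left(-10\right) \left(-6\right) \frac{7 - 3}{-9 - 3} = 60 \frac{1}{-12} \cdot 4 = 60 \left(\left(- \frac{1}{12}\right) 4\right) = 60 \left(- \frac{1}{3}\right) = -20$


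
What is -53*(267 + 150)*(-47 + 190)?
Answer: -3160443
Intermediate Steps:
-53*(267 + 150)*(-47 + 190) = -22101*143 = -53*59631 = -3160443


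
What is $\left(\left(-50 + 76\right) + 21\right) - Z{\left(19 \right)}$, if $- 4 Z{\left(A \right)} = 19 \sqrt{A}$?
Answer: $47 + \frac{19 \sqrt{19}}{4} \approx 67.705$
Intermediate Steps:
$Z{\left(A \right)} = - \frac{19 \sqrt{A}}{4}$
$\left(\left(-50 + 76\right) + 21\right) - Z{\left(19 \right)} = \left(\left(-50 + 76\right) + 21\right) - - \frac{19 \sqrt{19}}{4} = \left(26 + 21\right) + \frac{19 \sqrt{19}}{4} = 47 + \frac{19 \sqrt{19}}{4}$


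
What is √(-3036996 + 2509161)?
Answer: I*√527835 ≈ 726.52*I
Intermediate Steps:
√(-3036996 + 2509161) = √(-527835) = I*√527835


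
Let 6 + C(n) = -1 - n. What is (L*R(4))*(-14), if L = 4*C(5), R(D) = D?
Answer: 2688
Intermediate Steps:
C(n) = -7 - n (C(n) = -6 + (-1 - n) = -7 - n)
L = -48 (L = 4*(-7 - 1*5) = 4*(-7 - 5) = 4*(-12) = -48)
(L*R(4))*(-14) = -48*4*(-14) = -192*(-14) = 2688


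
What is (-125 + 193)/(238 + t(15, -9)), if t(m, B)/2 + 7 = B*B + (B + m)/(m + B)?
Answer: 17/97 ≈ 0.17526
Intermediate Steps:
t(m, B) = -12 + 2*B**2 (t(m, B) = -14 + 2*(B*B + (B + m)/(m + B)) = -14 + 2*(B**2 + (B + m)/(B + m)) = -14 + 2*(B**2 + 1) = -14 + 2*(1 + B**2) = -14 + (2 + 2*B**2) = -12 + 2*B**2)
(-125 + 193)/(238 + t(15, -9)) = (-125 + 193)/(238 + (-12 + 2*(-9)**2)) = 68/(238 + (-12 + 2*81)) = 68/(238 + (-12 + 162)) = 68/(238 + 150) = 68/388 = 68*(1/388) = 17/97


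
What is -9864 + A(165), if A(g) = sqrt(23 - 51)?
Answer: -9864 + 2*I*sqrt(7) ≈ -9864.0 + 5.2915*I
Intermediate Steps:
A(g) = 2*I*sqrt(7) (A(g) = sqrt(-28) = 2*I*sqrt(7))
-9864 + A(165) = -9864 + 2*I*sqrt(7)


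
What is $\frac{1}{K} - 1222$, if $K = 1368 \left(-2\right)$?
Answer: $- \frac{3343393}{2736} \approx -1222.0$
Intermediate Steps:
$K = -2736$
$\frac{1}{K} - 1222 = \frac{1}{-2736} - 1222 = - \frac{1}{2736} - 1222 = - \frac{3343393}{2736}$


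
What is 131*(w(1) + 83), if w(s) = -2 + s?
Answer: 10742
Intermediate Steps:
131*(w(1) + 83) = 131*((-2 + 1) + 83) = 131*(-1 + 83) = 131*82 = 10742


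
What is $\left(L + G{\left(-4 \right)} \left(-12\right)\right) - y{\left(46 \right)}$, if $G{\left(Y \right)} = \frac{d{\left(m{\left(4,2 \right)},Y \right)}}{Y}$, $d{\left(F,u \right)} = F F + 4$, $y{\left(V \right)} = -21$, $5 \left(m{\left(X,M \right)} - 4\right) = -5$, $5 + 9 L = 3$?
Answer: $\frac{538}{9} \approx 59.778$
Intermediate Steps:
$L = - \frac{2}{9}$ ($L = - \frac{5}{9} + \frac{1}{9} \cdot 3 = - \frac{5}{9} + \frac{1}{3} = - \frac{2}{9} \approx -0.22222$)
$m{\left(X,M \right)} = 3$ ($m{\left(X,M \right)} = 4 + \frac{1}{5} \left(-5\right) = 4 - 1 = 3$)
$d{\left(F,u \right)} = 4 + F^{2}$ ($d{\left(F,u \right)} = F^{2} + 4 = 4 + F^{2}$)
$G{\left(Y \right)} = \frac{13}{Y}$ ($G{\left(Y \right)} = \frac{4 + 3^{2}}{Y} = \frac{4 + 9}{Y} = \frac{13}{Y}$)
$\left(L + G{\left(-4 \right)} \left(-12\right)\right) - y{\left(46 \right)} = \left(- \frac{2}{9} + \frac{13}{-4} \left(-12\right)\right) - -21 = \left(- \frac{2}{9} + 13 \left(- \frac{1}{4}\right) \left(-12\right)\right) + 21 = \left(- \frac{2}{9} - -39\right) + 21 = \left(- \frac{2}{9} + 39\right) + 21 = \frac{349}{9} + 21 = \frac{538}{9}$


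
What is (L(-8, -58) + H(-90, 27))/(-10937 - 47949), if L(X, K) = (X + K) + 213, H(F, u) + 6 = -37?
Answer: -52/29443 ≈ -0.0017661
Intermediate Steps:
H(F, u) = -43 (H(F, u) = -6 - 37 = -43)
L(X, K) = 213 + K + X (L(X, K) = (K + X) + 213 = 213 + K + X)
(L(-8, -58) + H(-90, 27))/(-10937 - 47949) = ((213 - 58 - 8) - 43)/(-10937 - 47949) = (147 - 43)/(-58886) = 104*(-1/58886) = -52/29443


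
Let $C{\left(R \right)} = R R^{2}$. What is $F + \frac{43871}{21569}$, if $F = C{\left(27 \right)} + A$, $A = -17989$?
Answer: $\frac{36581757}{21569} \approx 1696.0$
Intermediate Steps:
$C{\left(R \right)} = R^{3}$
$F = 1694$ ($F = 27^{3} - 17989 = 19683 - 17989 = 1694$)
$F + \frac{43871}{21569} = 1694 + \frac{43871}{21569} = \frac{36581757}{21569}$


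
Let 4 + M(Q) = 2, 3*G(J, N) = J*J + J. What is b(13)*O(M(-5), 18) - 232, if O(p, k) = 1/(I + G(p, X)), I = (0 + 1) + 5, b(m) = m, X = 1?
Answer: -4601/20 ≈ -230.05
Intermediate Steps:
G(J, N) = J/3 + J²/3 (G(J, N) = (J*J + J)/3 = (J² + J)/3 = (J + J²)/3 = J/3 + J²/3)
M(Q) = -2 (M(Q) = -4 + 2 = -2)
I = 6 (I = 1 + 5 = 6)
O(p, k) = 1/(6 + p*(1 + p)/3)
b(13)*O(M(-5), 18) - 232 = 13*(3/(18 - 2*(1 - 2))) - 232 = 13*(3/(18 - 2*(-1))) - 232 = 13*(3/(18 + 2)) - 232 = 13*(3/20) - 232 = 39/20 - 232 = -4601/20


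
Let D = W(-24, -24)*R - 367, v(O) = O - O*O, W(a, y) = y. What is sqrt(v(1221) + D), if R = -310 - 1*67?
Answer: I*sqrt(1480939) ≈ 1216.9*I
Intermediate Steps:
R = -377 (R = -310 - 67 = -377)
v(O) = O - O**2
D = 8681 (D = -24*(-377) - 367 = 9048 - 367 = 8681)
sqrt(v(1221) + D) = sqrt(1221*(1 - 1*1221) + 8681) = sqrt(1221*(1 - 1221) + 8681) = sqrt(1221*(-1220) + 8681) = sqrt(-1489620 + 8681) = sqrt(-1480939) = I*sqrt(1480939)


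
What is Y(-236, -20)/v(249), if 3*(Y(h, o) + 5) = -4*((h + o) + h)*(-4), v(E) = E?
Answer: -2629/249 ≈ -10.558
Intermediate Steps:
Y(h, o) = -5 + 16*o/3 + 32*h/3 (Y(h, o) = -5 + (-4*((h + o) + h)*(-4))/3 = -5 + (-4*(o + 2*h)*(-4))/3 = -5 + ((-8*h - 4*o)*(-4))/3 = -5 + (16*o + 32*h)/3 = -5 + (16*o/3 + 32*h/3) = -5 + 16*o/3 + 32*h/3)
Y(-236, -20)/v(249) = (-5 + (16/3)*(-20) + (32/3)*(-236))/249 = (-5 - 320/3 - 7552/3)*(1/249) = -2629*1/249 = -2629/249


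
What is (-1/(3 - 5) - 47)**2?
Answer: 8649/4 ≈ 2162.3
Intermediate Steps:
(-1/(3 - 5) - 47)**2 = (-1/(-2) - 47)**2 = (-1/2*(-1) - 47)**2 = (1/2 - 47)**2 = (-93/2)**2 = 8649/4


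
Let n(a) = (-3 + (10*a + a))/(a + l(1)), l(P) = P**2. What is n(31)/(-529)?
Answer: -169/8464 ≈ -0.019967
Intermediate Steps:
n(a) = (-3 + 11*a)/(1 + a) (n(a) = (-3 + (10*a + a))/(a + 1**2) = (-3 + 11*a)/(a + 1) = (-3 + 11*a)/(1 + a))
n(31)/(-529) = ((-3 + 11*31)/(1 + 31))/(-529) = ((-3 + 341)/32)*(-1/529) = ((1/32)*338)*(-1/529) = (169/16)*(-1/529) = -169/8464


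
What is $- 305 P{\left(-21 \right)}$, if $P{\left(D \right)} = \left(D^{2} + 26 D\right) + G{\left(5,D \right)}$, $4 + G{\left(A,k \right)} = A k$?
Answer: $65270$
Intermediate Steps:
$G{\left(A,k \right)} = -4 + A k$
$P{\left(D \right)} = -4 + D^{2} + 31 D$ ($P{\left(D \right)} = \left(D^{2} + 26 D\right) + \left(-4 + 5 D\right) = -4 + D^{2} + 31 D$)
$- 305 P{\left(-21 \right)} = - 305 \left(-4 + \left(-21\right)^{2} + 31 \left(-21\right)\right) = - 305 \left(-4 + 441 - 651\right) = \left(-305\right) \left(-214\right) = 65270$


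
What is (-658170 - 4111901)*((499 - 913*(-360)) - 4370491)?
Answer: 19277345173152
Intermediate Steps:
(-658170 - 4111901)*((499 - 913*(-360)) - 4370491) = -4770071*((499 + 328680) - 4370491) = -4770071*(329179 - 4370491) = -4770071*(-4041312) = 19277345173152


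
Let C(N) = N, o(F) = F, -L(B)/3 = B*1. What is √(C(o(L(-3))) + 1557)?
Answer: 3*√174 ≈ 39.573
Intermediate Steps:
L(B) = -3*B
√(C(o(L(-3))) + 1557) = √(-3*(-3) + 1557) = √(9 + 1557) = √1566 = 3*√174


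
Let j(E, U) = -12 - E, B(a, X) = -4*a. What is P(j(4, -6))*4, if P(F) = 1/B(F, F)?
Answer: 1/16 ≈ 0.062500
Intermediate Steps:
P(F) = -1/(4*F) (P(F) = 1/(-4*F) = -1/(4*F))
P(j(4, -6))*4 = -1/(4*(-12 - 1*4))*4 = -1/(4*(-12 - 4))*4 = -1/4/(-16)*4 = -1/4*(-1/16)*4 = (1/64)*4 = 1/16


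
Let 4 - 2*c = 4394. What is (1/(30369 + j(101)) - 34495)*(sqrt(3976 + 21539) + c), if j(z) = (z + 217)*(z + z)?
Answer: 1432632369086/18921 - 29370595266*sqrt(35)/31535 ≈ 7.0206e+7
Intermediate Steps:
c = -2195 (c = 2 - 1/2*4394 = 2 - 2197 = -2195)
j(z) = 2*z*(217 + z) (j(z) = (217 + z)*(2*z) = 2*z*(217 + z))
(1/(30369 + j(101)) - 34495)*(sqrt(3976 + 21539) + c) = (1/(30369 + 2*101*(217 + 101)) - 34495)*(sqrt(3976 + 21539) - 2195) = (1/(30369 + 2*101*318) - 34495)*(sqrt(25515) - 2195) = (1/(30369 + 64236) - 34495)*(27*sqrt(35) - 2195) = (1/94605 - 34495)*(-2195 + 27*sqrt(35)) = -3263399474*(-2195 + 27*sqrt(35))/94605 = 1432632369086/18921 - 29370595266*sqrt(35)/31535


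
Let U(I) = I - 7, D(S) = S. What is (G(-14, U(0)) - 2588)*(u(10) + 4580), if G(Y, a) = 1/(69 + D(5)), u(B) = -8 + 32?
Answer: -440858322/37 ≈ -1.1915e+7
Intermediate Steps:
u(B) = 24
U(I) = -7 + I
G(Y, a) = 1/74 (G(Y, a) = 1/(69 + 5) = 1/74)
(G(-14, U(0)) - 2588)*(u(10) + 4580) = (1/74 - 2588)*(24 + 4580) = -191511/74*4604 = -440858322/37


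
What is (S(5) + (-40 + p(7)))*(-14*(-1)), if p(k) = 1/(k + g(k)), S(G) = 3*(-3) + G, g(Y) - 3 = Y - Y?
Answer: -3073/5 ≈ -614.60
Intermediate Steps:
g(Y) = 3 (g(Y) = 3 + (Y - Y) = 3 + 0 = 3)
S(G) = -9 + G
p(k) = 1/(3 + k) (p(k) = 1/(k + 3) = 1/(3 + k))
(S(5) + (-40 + p(7)))*(-14*(-1)) = ((-9 + 5) + (-40 + 1/(3 + 7)))*(-14*(-1)) = (-4 + (-40 + 1/10))*14 = (-4 + (-40 + ⅒))*14 = (-4 - 399/10)*14 = -439/10*14 = -3073/5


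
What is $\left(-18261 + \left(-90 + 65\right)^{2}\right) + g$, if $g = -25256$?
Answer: $-42892$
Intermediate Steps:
$\left(-18261 + \left(-90 + 65\right)^{2}\right) + g = \left(-18261 + \left(-90 + 65\right)^{2}\right) - 25256 = \left(-18261 + \left(-25\right)^{2}\right) - 25256 = \left(-18261 + 625\right) - 25256 = -17636 - 25256 = -42892$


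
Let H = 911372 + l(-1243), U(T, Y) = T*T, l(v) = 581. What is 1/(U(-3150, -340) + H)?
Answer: 1/10834453 ≈ 9.2298e-8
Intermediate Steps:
U(T, Y) = T²
H = 911953 (H = 911372 + 581 = 911953)
1/(U(-3150, -340) + H) = 1/((-3150)² + 911953) = 1/(9922500 + 911953) = 1/10834453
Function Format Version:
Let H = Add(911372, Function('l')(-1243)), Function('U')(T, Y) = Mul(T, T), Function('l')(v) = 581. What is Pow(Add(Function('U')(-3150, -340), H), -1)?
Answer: Rational(1, 10834453) ≈ 9.2298e-8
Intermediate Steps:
Function('U')(T, Y) = Pow(T, 2)
H = 911953 (H = Add(911372, 581) = 911953)
Pow(Add(Function('U')(-3150, -340), H), -1) = Pow(Add(Pow(-3150, 2), 911953), -1) = Pow(Add(9922500, 911953), -1) = Pow(10834453, -1) = Rational(1, 10834453)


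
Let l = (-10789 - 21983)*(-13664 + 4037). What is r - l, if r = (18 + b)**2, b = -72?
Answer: -315493128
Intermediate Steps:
r = 2916 (r = (18 - 72)**2 = (-54)**2 = 2916)
l = 315496044 (l = -32772*(-9627) = 315496044)
r - l = 2916 - 1*315496044 = 2916 - 315496044 = -315493128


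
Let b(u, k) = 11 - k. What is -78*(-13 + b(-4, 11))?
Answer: 1014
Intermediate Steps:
-78*(-13 + b(-4, 11)) = -78*(-13 + (11 - 1*11)) = -78*(-13 + (11 - 11)) = -78*(-13 + 0) = -78*(-13) = 1014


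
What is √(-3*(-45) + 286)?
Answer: √421 ≈ 20.518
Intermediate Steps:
√(-3*(-45) + 286) = √(135 + 286) = √421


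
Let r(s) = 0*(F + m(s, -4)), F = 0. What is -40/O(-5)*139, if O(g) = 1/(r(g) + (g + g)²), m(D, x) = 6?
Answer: -556000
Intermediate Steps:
r(s) = 0 (r(s) = 0*(0 + 6) = 0*6 = 0)
O(g) = 1/(4*g²) (O(g) = 1/(0 + (g + g)²) = 1/(0 + (2*g)²) = 1/(0 + 4*g²) = 1/(4*g²))
-40/O(-5)*139 = -40/((¼)/(-5)²)*139 = -40/((¼)*(1/25))*139 = -40/1/100*139 = -40*100*139 = -4000*139 = -556000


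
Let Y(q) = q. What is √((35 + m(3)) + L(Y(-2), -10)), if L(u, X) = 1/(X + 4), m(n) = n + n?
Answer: 7*√30/6 ≈ 6.3901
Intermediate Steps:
m(n) = 2*n
L(u, X) = 1/(4 + X)
√((35 + m(3)) + L(Y(-2), -10)) = √((35 + 2*3) + 1/(4 - 10)) = √((35 + 6) + 1/(-6)) = √(41 - ⅙) = √(245/6) = 7*√30/6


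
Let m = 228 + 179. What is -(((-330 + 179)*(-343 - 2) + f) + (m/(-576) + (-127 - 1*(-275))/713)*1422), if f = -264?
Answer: -1166385599/22816 ≈ -51121.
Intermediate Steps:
m = 407
-(((-330 + 179)*(-343 - 2) + f) + (m/(-576) + (-127 - 1*(-275))/713)*1422) = -(((-330 + 179)*(-343 - 2) - 264) + (407/(-576) + (-127 - 1*(-275))/713)*1422) = -((-151*(-345) - 264) + (407*(-1/576) + (-127 + 275)*(1/713))*1422) = -((52095 - 264) + (-407/576 + 148*(1/713))*1422) = -(51831 + (-407/576 + 148/713)*1422) = -(51831 - 204943/410688*1422) = -(51831 - 16190497/22816) = -1*1166385599/22816 = -1166385599/22816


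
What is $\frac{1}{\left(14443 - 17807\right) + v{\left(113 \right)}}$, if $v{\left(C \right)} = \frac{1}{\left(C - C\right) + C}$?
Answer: $- \frac{113}{380131} \approx -0.00029727$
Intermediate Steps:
$v{\left(C \right)} = \frac{1}{C}$ ($v{\left(C \right)} = \frac{1}{0 + C} = \frac{1}{C}$)
$\frac{1}{\left(14443 - 17807\right) + v{\left(113 \right)}} = \frac{1}{\left(14443 - 17807\right) + \frac{1}{113}} = \frac{1}{-3364 + \frac{1}{113}} = \frac{1}{- \frac{380131}{113}} = - \frac{113}{380131}$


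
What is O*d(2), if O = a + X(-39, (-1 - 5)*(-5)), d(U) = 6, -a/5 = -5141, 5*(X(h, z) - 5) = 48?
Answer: 771588/5 ≈ 1.5432e+5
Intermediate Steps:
X(h, z) = 73/5 (X(h, z) = 5 + (1/5)*48 = 5 + 48/5 = 73/5)
a = 25705 (a = -5*(-5141) = 25705)
O = 128598/5 (O = 25705 + 73/5 = 128598/5 ≈ 25720.)
O*d(2) = (128598/5)*6 = 771588/5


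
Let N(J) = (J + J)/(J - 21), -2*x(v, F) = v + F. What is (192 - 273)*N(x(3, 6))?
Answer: -486/17 ≈ -28.588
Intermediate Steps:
x(v, F) = -F/2 - v/2 (x(v, F) = -(v + F)/2 = -(F + v)/2 = -F/2 - v/2)
N(J) = 2*J/(-21 + J) (N(J) = (2*J)/(-21 + J) = 2*J/(-21 + J))
(192 - 273)*N(x(3, 6)) = (192 - 273)*(2*(-1/2*6 - 1/2*3)/(-21 + (-1/2*6 - 1/2*3))) = -162*(-3 - 3/2)/(-21 + (-3 - 3/2)) = -162*(-9)/(2*(-21 - 9/2)) = -162*(-9)/(2*(-51/2)) = -162*(-9)*(-2)/(2*51) = -81*6/17 = -486/17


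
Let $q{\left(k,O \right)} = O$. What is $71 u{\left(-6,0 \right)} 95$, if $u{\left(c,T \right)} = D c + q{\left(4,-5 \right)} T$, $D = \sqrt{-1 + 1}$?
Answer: $0$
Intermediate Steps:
$D = 0$ ($D = \sqrt{0} = 0$)
$u{\left(c,T \right)} = - 5 T$ ($u{\left(c,T \right)} = 0 c - 5 T = 0 - 5 T = - 5 T$)
$71 u{\left(-6,0 \right)} 95 = 71 \left(\left(-5\right) 0\right) 95 = 71 \cdot 0 \cdot 95 = 0 \cdot 95 = 0$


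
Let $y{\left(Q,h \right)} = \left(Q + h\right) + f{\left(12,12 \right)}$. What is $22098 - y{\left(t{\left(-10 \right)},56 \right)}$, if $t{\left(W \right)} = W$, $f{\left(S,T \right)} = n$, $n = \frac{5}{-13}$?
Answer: $\frac{286681}{13} \approx 22052.0$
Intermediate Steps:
$n = - \frac{5}{13}$ ($n = 5 \left(- \frac{1}{13}\right) = - \frac{5}{13} \approx -0.38462$)
$f{\left(S,T \right)} = - \frac{5}{13}$
$y{\left(Q,h \right)} = - \frac{5}{13} + Q + h$ ($y{\left(Q,h \right)} = \left(Q + h\right) - \frac{5}{13} = - \frac{5}{13} + Q + h$)
$22098 - y{\left(t{\left(-10 \right)},56 \right)} = 22098 - \left(- \frac{5}{13} - 10 + 56\right) = 22098 - \frac{593}{13} = \frac{286681}{13}$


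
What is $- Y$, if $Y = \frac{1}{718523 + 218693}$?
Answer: $- \frac{1}{937216} \approx -1.067 \cdot 10^{-6}$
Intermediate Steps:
$Y = \frac{1}{937216} \approx 1.067 \cdot 10^{-6}$
$- Y = \left(-1\right) \frac{1}{937216} = - \frac{1}{937216}$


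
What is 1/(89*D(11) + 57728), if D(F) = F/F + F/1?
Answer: 1/58796 ≈ 1.7008e-5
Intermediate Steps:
D(F) = 1 + F (D(F) = 1 + F*1 = 1 + F)
1/(89*D(11) + 57728) = 1/(89*(1 + 11) + 57728) = 1/(89*12 + 57728) = 1/(1068 + 57728) = 1/58796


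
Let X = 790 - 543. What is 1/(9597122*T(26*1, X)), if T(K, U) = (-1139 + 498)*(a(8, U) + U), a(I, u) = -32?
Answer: -1/1322627368430 ≈ -7.5607e-13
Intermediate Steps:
X = 247
T(K, U) = 20512 - 641*U (T(K, U) = (-1139 + 498)*(-32 + U) = -641*(-32 + U) = 20512 - 641*U)
1/(9597122*T(26*1, X)) = 1/(9597122*(20512 - 641*247)) = 1/(9597122*(20512 - 158327)) = (1/9597122)/(-137815) = (1/9597122)*(-1/137815) = -1/1322627368430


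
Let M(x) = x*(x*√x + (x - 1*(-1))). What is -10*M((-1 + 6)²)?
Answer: -37750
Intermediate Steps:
M(x) = x*(1 + x + x^(3/2)) (M(x) = x*(x^(3/2) + (x + 1)) = x*(x^(3/2) + (1 + x)) = x*(1 + x + x^(3/2)))
-10*M((-1 + 6)²) = -10*((-1 + 6)² + ((-1 + 6)²)² + ((-1 + 6)²)^(5/2)) = -10*(5² + (5²)² + (5²)^(5/2)) = -10*(25 + 25² + 25^(5/2)) = -10*(25 + 625 + 3125) = -10*3775 = -37750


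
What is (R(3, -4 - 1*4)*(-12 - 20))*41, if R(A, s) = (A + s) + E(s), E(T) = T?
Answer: 17056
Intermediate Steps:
R(A, s) = A + 2*s (R(A, s) = (A + s) + s = A + 2*s)
(R(3, -4 - 1*4)*(-12 - 20))*41 = ((3 + 2*(-4 - 1*4))*(-12 - 20))*41 = ((3 + 2*(-4 - 4))*(-32))*41 = ((3 + 2*(-8))*(-32))*41 = ((3 - 16)*(-32))*41 = -13*(-32)*41 = 416*41 = 17056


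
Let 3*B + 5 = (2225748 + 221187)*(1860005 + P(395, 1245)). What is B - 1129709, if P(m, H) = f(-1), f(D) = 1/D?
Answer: 4551305498608/3 ≈ 1.5171e+12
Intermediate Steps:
P(m, H) = -1 (P(m, H) = 1/(-1) = -1)
B = 4551308887735/3 (B = -5/3 + ((2225748 + 221187)*(1860005 - 1))/3 = -5/3 + (2446935*1860004)/3 = -5/3 + (1/3)*4551308887740 = -5/3 + 1517102962580 = 4551308887735/3 ≈ 1.5171e+12)
B - 1129709 = 4551308887735/3 - 1129709 = 4551305498608/3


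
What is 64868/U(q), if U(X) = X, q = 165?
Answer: 64868/165 ≈ 393.14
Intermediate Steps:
64868/U(q) = 64868/165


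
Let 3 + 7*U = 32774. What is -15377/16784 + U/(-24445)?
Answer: -3181263819/2871994160 ≈ -1.1077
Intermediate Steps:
U = 32771/7 (U = -3/7 + (1/7)*32774 = -3/7 + 4682 = 32771/7 ≈ 4681.6)
-15377/16784 + U/(-24445) = -15377/16784 + (32771/7)/(-24445) = -15377*1/16784 + (32771/7)*(-1/24445) = -15377/16784 - 32771/171115 = -3181263819/2871994160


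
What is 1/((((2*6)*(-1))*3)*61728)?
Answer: -1/2222208 ≈ -4.5000e-7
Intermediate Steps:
1/((((2*6)*(-1))*3)*61728) = 1/(((12*(-1))*3)*61728) = 1/(-12*3*61728) = 1/(-36*61728) = 1/(-2222208) = -1/2222208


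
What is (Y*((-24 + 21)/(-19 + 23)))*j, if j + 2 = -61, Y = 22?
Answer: 2079/2 ≈ 1039.5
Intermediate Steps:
j = -63 (j = -2 - 61 = -63)
(Y*((-24 + 21)/(-19 + 23)))*j = (22*((-24 + 21)/(-19 + 23)))*(-63) = (22*(-3/4))*(-63) = -33/2*(-63) = 2079/2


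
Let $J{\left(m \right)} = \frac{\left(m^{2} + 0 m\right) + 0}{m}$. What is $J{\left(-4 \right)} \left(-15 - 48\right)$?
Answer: $252$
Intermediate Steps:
$J{\left(m \right)} = m$ ($J{\left(m \right)} = \frac{\left(m^{2} + 0\right) + 0}{m} = \frac{m^{2} + 0}{m} = \frac{m^{2}}{m} = m$)
$J{\left(-4 \right)} \left(-15 - 48\right) = - 4 \left(-15 - 48\right) = \left(-4\right) \left(-63\right) = 252$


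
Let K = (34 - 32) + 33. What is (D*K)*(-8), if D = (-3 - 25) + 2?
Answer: 7280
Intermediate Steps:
D = -26 (D = -28 + 2 = -26)
K = 35 (K = 2 + 33 = 35)
(D*K)*(-8) = -26*35*(-8) = -910*(-8) = 7280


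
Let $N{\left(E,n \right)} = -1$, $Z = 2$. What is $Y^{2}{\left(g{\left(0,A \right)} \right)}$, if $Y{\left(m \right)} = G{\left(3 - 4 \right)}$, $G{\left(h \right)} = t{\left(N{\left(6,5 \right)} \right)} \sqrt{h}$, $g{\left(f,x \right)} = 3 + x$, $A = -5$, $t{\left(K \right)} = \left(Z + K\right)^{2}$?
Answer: $-1$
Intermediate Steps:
$t{\left(K \right)} = \left(2 + K\right)^{2}$
$G{\left(h \right)} = \sqrt{h}$ ($G{\left(h \right)} = \left(2 - 1\right)^{2} \sqrt{h} = 1^{2} \sqrt{h} = 1 \sqrt{h} = \sqrt{h}$)
$Y{\left(m \right)} = i$ ($Y{\left(m \right)} = \sqrt{3 - 4} = \sqrt{-1} = i$)
$Y^{2}{\left(g{\left(0,A \right)} \right)} = i^{2} = -1$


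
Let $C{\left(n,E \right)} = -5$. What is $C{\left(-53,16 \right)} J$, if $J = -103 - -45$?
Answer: $290$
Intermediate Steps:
$J = -58$ ($J = -103 + 45 = -58$)
$C{\left(-53,16 \right)} J = \left(-5\right) \left(-58\right) = 290$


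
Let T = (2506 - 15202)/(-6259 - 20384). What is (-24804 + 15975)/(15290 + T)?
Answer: -78410349/135794722 ≈ -0.57742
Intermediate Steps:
T = 4232/8881 (T = -12696/(-26643) = -12696*(-1/26643) = 4232/8881 ≈ 0.47652)
(-24804 + 15975)/(15290 + T) = (-24804 + 15975)/(15290 + 4232/8881) = -8829/135794722/8881 = -8829*8881/135794722 = -78410349/135794722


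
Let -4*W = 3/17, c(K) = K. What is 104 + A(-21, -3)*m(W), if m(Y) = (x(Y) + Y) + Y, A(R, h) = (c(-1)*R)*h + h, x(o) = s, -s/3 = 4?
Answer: 15331/17 ≈ 901.82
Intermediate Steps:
W = -3/68 (W = -3/(4*17) = -1/4*3/17 = -3/68 ≈ -0.044118)
s = -12 (s = -3*4 = -12)
x(o) = -12
A(R, h) = h - R*h (A(R, h) = (-R)*h + h = -R*h + h = h - R*h)
m(Y) = -12 + 2*Y (m(Y) = (-12 + Y) + Y = -12 + 2*Y)
104 + A(-21, -3)*m(W) = 104 + (-3*(1 - 1*(-21)))*(-12 + 2*(-3/68)) = 104 + (-3*(1 + 21))*(-12 - 3/34) = 104 - 3*22*(-411/34) = 104 - 66*(-411/34) = 104 + 13563/17 = 15331/17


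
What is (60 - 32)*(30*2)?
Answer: 1680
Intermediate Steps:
(60 - 32)*(30*2) = 28*60 = 1680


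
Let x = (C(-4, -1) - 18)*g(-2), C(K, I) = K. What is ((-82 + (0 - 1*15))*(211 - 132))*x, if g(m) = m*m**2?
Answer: -1348688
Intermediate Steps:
g(m) = m**3
x = 176 (x = (-4 - 18)*(-2)**3 = -22*(-8) = 176)
((-82 + (0 - 1*15))*(211 - 132))*x = ((-82 + (0 - 1*15))*(211 - 132))*176 = ((-82 + (0 - 15))*79)*176 = ((-82 - 15)*79)*176 = -97*79*176 = -7663*176 = -1348688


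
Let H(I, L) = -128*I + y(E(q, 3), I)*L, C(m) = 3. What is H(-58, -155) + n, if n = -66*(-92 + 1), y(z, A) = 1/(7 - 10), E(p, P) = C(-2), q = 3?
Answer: 40445/3 ≈ 13482.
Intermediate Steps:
E(p, P) = 3
y(z, A) = -⅓ (y(z, A) = 1/(-3) = -⅓)
H(I, L) = -128*I - L/3
n = 6006 (n = -66*(-91) = 6006)
H(-58, -155) + n = (-128*(-58) - ⅓*(-155)) + 6006 = (7424 + 155/3) + 6006 = 22427/3 + 6006 = 40445/3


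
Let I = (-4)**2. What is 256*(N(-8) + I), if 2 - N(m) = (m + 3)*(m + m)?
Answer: -15872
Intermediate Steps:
I = 16
N(m) = 2 - 2*m*(3 + m) (N(m) = 2 - (m + 3)*(m + m) = 2 - (3 + m)*2*m = 2 - 2*m*(3 + m))
256*(N(-8) + I) = 256*((2 - 6*(-8) - 2*(-8)**2) + 16) = 256*((2 + 48 - 2*64) + 16) = 256*((2 + 48 - 128) + 16) = 256*(-78 + 16) = 256*(-62) = -15872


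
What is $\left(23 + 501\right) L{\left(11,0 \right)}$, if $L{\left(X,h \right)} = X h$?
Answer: $0$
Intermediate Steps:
$\left(23 + 501\right) L{\left(11,0 \right)} = \left(23 + 501\right) 11 \cdot 0 = 524 \cdot 0 = 0$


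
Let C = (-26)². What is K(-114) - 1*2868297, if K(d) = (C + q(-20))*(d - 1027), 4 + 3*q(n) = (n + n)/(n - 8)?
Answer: -3638635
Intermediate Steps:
q(n) = -4/3 + 2*n/(3*(-8 + n)) (q(n) = -4/3 + ((n + n)/(n - 8))/3 = -4/3 + ((2*n)/(-8 + n))/3 = -4/3 + (2*n/(-8 + n))/3 = -4/3 + 2*n/(3*(-8 + n)))
C = 676
K(d) = -4853602/7 + 4726*d/7 (K(d) = (676 + 2*(16 - 1*(-20))/(3*(-8 - 20)))*(d - 1027) = (676 + (⅔)*(16 + 20)/(-28))*(-1027 + d) = (676 + (⅔)*(-1/28)*36)*(-1027 + d) = (676 - 6/7)*(-1027 + d) = 4726*(-1027 + d)/7 = -4853602/7 + 4726*d/7)
K(-114) - 1*2868297 = (-4853602/7 + (4726/7)*(-114)) - 1*2868297 = (-4853602/7 - 538764/7) - 2868297 = -770338 - 2868297 = -3638635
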